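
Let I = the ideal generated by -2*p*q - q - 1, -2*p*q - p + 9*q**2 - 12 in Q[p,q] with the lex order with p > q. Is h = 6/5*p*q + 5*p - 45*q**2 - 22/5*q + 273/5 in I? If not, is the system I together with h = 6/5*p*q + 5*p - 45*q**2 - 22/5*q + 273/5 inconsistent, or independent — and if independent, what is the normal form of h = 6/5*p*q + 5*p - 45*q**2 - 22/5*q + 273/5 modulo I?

Adjoining 6/5*p*q + 5*p - 45*q**2 - 22/5*q + 273/5 makes the ideal the whole ring: the system is inconsistent.

First compute the reduced Gröbner basis of I by Buchberger's algorithm.
f_1 = -2*p*q - q - 1, LT = p*q.
f_2 = -2*p*q - p + 9*q**2 - 12, LT = p*q.

S(f_1,f_2): lcm = p*q. S = -1/2*p + 9/2*q**2 + 1/2*q - 11/2.
  reduce S modulo (f_1, f_2):
  remainder -1/2*p + 9/2*q**2 + 1/2*q - 11/2 ≠ 0; add k_3 = -1/2*p + 9/2*q**2 + 1/2*q - 11/2 to the basis.

S(f_1,k_3): lcm = p*q. S = 9*q**3 + q**2 - 21/2*q + 1/2.
  reduce S modulo (f_1, f_2, k_3):
  remainder 9*q**3 + q**2 - 21/2*q + 1/2 ≠ 0; add k_4 = 9*q**3 + q**2 - 21/2*q + 1/2 to the basis.

The other S-polynomials (S(f_2,k_3), S(f_1,k_4), S(f_2,k_4), S(k_3,k_4)) all reduce to 0 modulo the current basis, so we have a Gröbner basis.
Inter-reduce: drop elements whose leading term is divisible by another's, tail-reduce, and make monic.
Reduced Gröbner basis: {p - 9*q**2 - q + 11, q**3 + 1/9*q**2 - 7/6*q + 1/18}.
Label its elements g_1 = p - 9*q**2 - q + 11, g_2 = q**3 + 1/9*q**2 - 7/6*q + 1/18.

Reduce h = 6/5*p*q + 5*p - 45*q**2 - 22/5*q + 273/5 modulo G:
  leading term p*q: subtract (6/5*q)·g_1 from 6/5*p*q + 5*p - 45*q**2 - 22/5*q + 273/5 → 5*p + 54/5*q**3 - 219/5*q**2 - 88/5*q + 273/5
  leading term p: subtract (5)·g_1 from 5*p + 54/5*q**3 - 219/5*q**2 - 88/5*q + 273/5 → 54/5*q**3 + 6/5*q**2 - 63/5*q - 2/5
  leading term q**3: subtract (54/5)·g_2 from 54/5*q**3 + 6/5*q**2 - 63/5*q - 2/5 → -1
  leading term 1: no divisor's leading term divides it; move -1 to the remainder.
  normal form = -1.
The normal form is nonzero, so h ∉ I. Since h minus its normal form lies in I, I + (h) = I + (r) where r = -1; decide whether this ideal is the whole ring.
Here r = -1 is a nonzero constant, hence a unit: 1 ∈ I + (h), the Gröbner basis of I + (h) is {1}, and the enlarged system has no common solution — adjoining h is inconsistent.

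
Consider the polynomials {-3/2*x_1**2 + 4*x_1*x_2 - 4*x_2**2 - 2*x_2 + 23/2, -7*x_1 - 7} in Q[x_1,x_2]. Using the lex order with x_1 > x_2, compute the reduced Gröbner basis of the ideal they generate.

f_1 = -3/2*x_1**2 + 4*x_1*x_2 - 4*x_2**2 - 2*x_2 + 23/2, LT = x_1**2.
f_2 = -7*x_1 - 7, LT = x_1.

S(f_1,f_2): lcm = x_1**2. S = -8/3*x_1*x_2 - x_1 + 8/3*x_2**2 + 4/3*x_2 - 23/3.
  leading term x_1*x_2: subtract (8/21*x_2)·f_2 from -8/3*x_1*x_2 - x_1 + 8/3*x_2**2 + 4/3*x_2 - 23/3 → -x_1 + 8/3*x_2**2 + 4*x_2 - 23/3
  leading term x_1: subtract (1/7)·f_2 from -x_1 + 8/3*x_2**2 + 4*x_2 - 23/3 → 8/3*x_2**2 + 4*x_2 - 20/3
  leading term x_2**2: no divisor's leading term divides it; move 8/3*x_2**2 to the remainder.
  leading term x_2: no divisor's leading term divides it; move 4*x_2 to the remainder.
  leading term 1: no divisor's leading term divides it; move -20/3 to the remainder.
  remainder 8/3*x_2**2 + 4*x_2 - 20/3 ≠ 0; add g_3 = 8/3*x_2**2 + 4*x_2 - 20/3 to the basis.

The other S-polynomials (S(f_1,g_3), S(f_2,g_3)) all reduce to 0 modulo the current basis, so we have a Gröbner basis.
Inter-reduce: drop elements whose leading term is divisible by another's, tail-reduce, and make monic.

G = {x_1 + 1, x_2**2 + 3/2*x_2 - 5/2}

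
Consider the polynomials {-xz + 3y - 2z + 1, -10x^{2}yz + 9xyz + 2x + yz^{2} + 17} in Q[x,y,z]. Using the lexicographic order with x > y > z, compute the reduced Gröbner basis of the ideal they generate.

G = {xy^{2} + \tfrac{1}{3}xy - \tfrac{1}{15}x - \tfrac{29}{10}y^{2} - \tfrac{1}{30}yz^{2} + \tfrac{29}{15}yz - \tfrac{29}{30}y - \tfrac{17}{30}, xz - 3y + 2z - 1, y^{3} - \tfrac{49}{30}y^{2}z + \tfrac{2}{3}y^{2} - \tfrac{1}{90}yz^{3} + \tfrac{29}{45}yz^{2} - \tfrac{49}{90}yz + \tfrac{2}{45}y - \tfrac{13}{90}z - \tfrac{1}{45}}

f_1 = -xz + 3y - 2z + 1, LT = xz.
f_2 = -10x^{2}yz + 9xyz + 2x + yz^{2} + 17, LT = x^{2}yz.

S(f_1,f_2): lcm = x^{2}yz. S = -3xy^{2} + \tfrac{29}{10}xyz - xy + \tfrac{1}{5}x + \tfrac{1}{10}yz^{2} + \tfrac{17}{10}.
  leading term xy^{2}: no divisor's leading term divides it; move -3xy^{2} to the remainder.
  leading term xyz: subtract (-\tfrac{29}{10}y)·f_1 from \tfrac{29}{10}xyz - xy + \tfrac{1}{5}x + \tfrac{1}{10}yz^{2} + \tfrac{17}{10} → -xy + \tfrac{1}{5}x + \tfrac{87}{10}y^{2} + \tfrac{1}{10}yz^{2} - \tfrac{29}{5}yz + \tfrac{29}{10}y + \tfrac{17}{10}
  leading term xy: no divisor's leading term divides it; move -xy to the remainder.
  leading term x: no divisor's leading term divides it; move \tfrac{1}{5}x to the remainder.
  leading term y^{2}: no divisor's leading term divides it; move \tfrac{87}{10}y^{2} to the remainder.
  leading term yz^{2}: no divisor's leading term divides it; move \tfrac{1}{10}yz^{2} to the remainder.
  leading term yz: no divisor's leading term divides it; move -\tfrac{29}{5}yz to the remainder.
  leading term y: no divisor's leading term divides it; move \tfrac{29}{10}y to the remainder.
  leading term 1: no divisor's leading term divides it; move \tfrac{17}{10} to the remainder.
  remainder -3xy^{2} - xy + \tfrac{1}{5}x + \tfrac{87}{10}y^{2} + \tfrac{1}{10}yz^{2} - \tfrac{29}{5}yz + \tfrac{29}{10}y + \tfrac{17}{10} ≠ 0; add g_3 = -3xy^{2} - xy + \tfrac{1}{5}x + \tfrac{87}{10}y^{2} + \tfrac{1}{10}yz^{2} - \tfrac{29}{5}yz + \tfrac{29}{10}y + \tfrac{17}{10} to the basis.

S(f_1,g_3): lcm = xy^{2}z. S = -\tfrac{1}{3}xyz + \tfrac{1}{15}xz - 3y^{3} + \tfrac{49}{10}y^{2}z - y^{2} + \tfrac{1}{30}yz^{3} - \tfrac{29}{15}yz^{2} + \tfrac{29}{30}yz + \tfrac{17}{30}z.
  leading term xyz: subtract (\tfrac{1}{3}y)·f_1 from -\tfrac{1}{3}xyz + \tfrac{1}{15}xz - 3y^{3} + \tfrac{49}{10}y^{2}z - y^{2} + \tfrac{1}{30}yz^{3} - \tfrac{29}{15}yz^{2} + \tfrac{29}{30}yz + \tfrac{17}{30}z → \tfrac{1}{15}xz - 3y^{3} + \tfrac{49}{10}y^{2}z - 2y^{2} + \tfrac{1}{30}yz^{3} - \tfrac{29}{15}yz^{2} + \tfrac{49}{30}yz - \tfrac{1}{3}y + \tfrac{17}{30}z
  leading term xz: subtract (-\tfrac{1}{15})·f_1 from \tfrac{1}{15}xz - 3y^{3} + \tfrac{49}{10}y^{2}z - 2y^{2} + \tfrac{1}{30}yz^{3} - \tfrac{29}{15}yz^{2} + \tfrac{49}{30}yz - \tfrac{1}{3}y + \tfrac{17}{30}z → -3y^{3} + \tfrac{49}{10}y^{2}z - 2y^{2} + \tfrac{1}{30}yz^{3} - \tfrac{29}{15}yz^{2} + \tfrac{49}{30}yz - \tfrac{2}{15}y + \tfrac{13}{30}z + \tfrac{1}{15}
  leading term y^{3}: no divisor's leading term divides it; move -3y^{3} to the remainder.
  leading term y^{2}z: no divisor's leading term divides it; move \tfrac{49}{10}y^{2}z to the remainder.
  leading term y^{2}: no divisor's leading term divides it; move -2y^{2} to the remainder.
  leading term yz^{3}: no divisor's leading term divides it; move \tfrac{1}{30}yz^{3} to the remainder.
  leading term yz^{2}: no divisor's leading term divides it; move -\tfrac{29}{15}yz^{2} to the remainder.
  leading term yz: no divisor's leading term divides it; move \tfrac{49}{30}yz to the remainder.
  leading term y: no divisor's leading term divides it; move -\tfrac{2}{15}y to the remainder.
  leading term z: no divisor's leading term divides it; move \tfrac{13}{30}z to the remainder.
  leading term 1: no divisor's leading term divides it; move \tfrac{1}{15} to the remainder.
  remainder -3y^{3} + \tfrac{49}{10}y^{2}z - 2y^{2} + \tfrac{1}{30}yz^{3} - \tfrac{29}{15}yz^{2} + \tfrac{49}{30}yz - \tfrac{2}{15}y + \tfrac{13}{30}z + \tfrac{1}{15} ≠ 0; add g_4 = -3y^{3} + \tfrac{49}{10}y^{2}z - 2y^{2} + \tfrac{1}{30}yz^{3} - \tfrac{29}{15}yz^{2} + \tfrac{49}{30}yz - \tfrac{2}{15}y + \tfrac{13}{30}z + \tfrac{1}{15} to the basis.

The other S-polynomials (S(f_2,g_3), S(f_1,g_4), S(f_2,g_4), S(g_3,g_4)) all reduce to 0 modulo the current basis, so we have a Gröbner basis.
Inter-reduce: drop elements whose leading term is divisible by another's, tail-reduce, and make monic.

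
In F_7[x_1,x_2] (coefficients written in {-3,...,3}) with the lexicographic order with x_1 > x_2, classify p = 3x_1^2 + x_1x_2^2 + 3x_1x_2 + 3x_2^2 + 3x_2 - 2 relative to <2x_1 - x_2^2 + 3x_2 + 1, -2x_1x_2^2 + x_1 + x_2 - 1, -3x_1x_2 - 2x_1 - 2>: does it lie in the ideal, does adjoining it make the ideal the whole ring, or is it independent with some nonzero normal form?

First compute the reduced Gröbner basis of I by Buchberger's algorithm.
f_1 = 2x_1 - x_2^2 + 3x_2 + 1, LT = x_1.
f_2 = -2x_1x_2^2 + x_1 + x_2 - 1, LT = x_1x_2^2.
f_3 = -3x_1x_2 - 2x_1 - 2, LT = x_1x_2.

S(f_1,f_2): lcm = x_1x_2^2. S = -3x_1 + 3x_2^4 - 2x_2^3 - 3x_2^2 - 3x_2 + 3.
  reduce S modulo (f_1, f_2, f_3):
  remainder 3x_2^4 - 2x_2^3 - x_2^2 - 2x_2 + 1 ≠ 0; add h_4 = 3x_2^4 - 2x_2^3 - x_2^2 - 2x_2 + 1 to the basis.

S(f_1,f_3): lcm = x_1x_2. S = -3x_1 + 3x_2^3 - 2x_2^2 - 3x_2 - 3.
  reduce S modulo (f_1, f_2, f_3, h_4):
  remainder 3x_2^3 - 2x_2 + 2 ≠ 0; add h_5 = 3x_2^3 - 2x_2 + 2 to the basis.

S(f_2,f_3): lcm = x_1x_2^2. S = -3x_1x_2 + 3x_1 - 3.
  reduce S modulo (f_1, f_2, f_3, h_4, h_5):
  remainder -x_2^2 + 3x_2 ≠ 0; add h_6 = -x_2^2 + 3x_2 to the basis.

S(f_2,h_5): lcm = x_1x_2^3. S = -x_1x_2 - 3x_1 + 3x_2^2 - 3x_2.
  reduce S modulo (f_1, f_2, f_3, h_4, h_5, h_6):
  remainder -x_2 + 3 ≠ 0; add h_7 = -x_2 + 3 to the basis.

The other S-polynomials (S(f_1,h_4), S(f_2,h_4), S(f_3,h_4), S(f_1,h_5), S(f_3,h_5), S(h_4,h_5), S(f_1,h_6), S(f_2,h_6), S(f_3,h_6), S(h_4,h_6), S(h_5,h_6), S(f_1,h_7), S(f_2,h_7), S(f_3,h_7), S(h_4,h_7), S(h_5,h_7), S(h_6,h_7)) all reduce to 0 modulo the current basis, so we have a Gröbner basis.
Inter-reduce: drop elements whose leading term is divisible by another's, tail-reduce, and make monic.
Reduced Gröbner basis: {x_1 - 3, x_2 - 3}.
Label its elements g_1 = x_1 - 3, g_2 = x_2 - 3.

Reduce p = 3x_1^2 + x_1x_2^2 + 3x_1x_2 + 3x_2^2 + 3x_2 - 2 modulo G:
  leading term x_1^2: subtract (3x_1)·g_1 from 3x_1^2 + x_1x_2^2 + 3x_1x_2 + 3x_2^2 + 3x_2 - 2 → x_1x_2^2 + 3x_1x_2 + 2x_1 + 3x_2^2 + 3x_2 - 2
  leading term x_1x_2^2: subtract (x_2^2)·g_1 from x_1x_2^2 + 3x_1x_2 + 2x_1 + 3x_2^2 + 3x_2 - 2 → 3x_1x_2 + 2x_1 - x_2^2 + 3x_2 - 2
  leading term x_1x_2: subtract (3x_2)·g_1 from 3x_1x_2 + 2x_1 - x_2^2 + 3x_2 - 2 → 2x_1 - x_2^2 - 2x_2 - 2
  leading term x_1: subtract (2)·g_1 from 2x_1 - x_2^2 - 2x_2 - 2 → -x_2^2 - 2x_2 - 3
  leading term x_2^2: subtract (-x_2)·g_2 from -x_2^2 - 2x_2 - 3 → 2x_2 - 3
  leading term x_2: subtract (2)·g_2 from 2x_2 - 3 → 3
  leading term 1: no divisor's leading term divides it; move 3 to the remainder.
  normal form = 3.
The normal form is nonzero, so p ∉ I. Since p minus its normal form lies in I, I + (p) = I + (r) where r = 3; decide whether this ideal is the whole ring.
Here r = 3 is a nonzero constant, hence a unit: 1 ∈ I + (p), the Gröbner basis of I + (p) is {1}, and the enlarged system has no common solution — adjoining p is inconsistent.

Adjoining 3x_1^2 + x_1x_2^2 + 3x_1x_2 + 3x_2^2 + 3x_2 - 2 makes the ideal the whole ring: the system is inconsistent.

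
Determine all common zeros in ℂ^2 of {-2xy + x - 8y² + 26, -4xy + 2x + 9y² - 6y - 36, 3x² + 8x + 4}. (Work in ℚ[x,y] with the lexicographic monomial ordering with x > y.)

Compute a lex Gröbner basis by Buchberger's algorithm.
f_1 = -2xy + x - 8y² + 26, LT = xy.
f_2 = -4xy + 2x + 9y² - 6y - 36, LT = xy.
f_3 = 3x² + 8x + 4, LT = x².

S(f_1,f_2): lcm = xy. S = 25/4y² - 3/2y - 22.
  leading term y²: no divisor's leading term divides it; move 25/4y² to the remainder.
  leading term y: no divisor's leading term divides it; move -3/2y to the remainder.
  leading term 1: no divisor's leading term divides it; move -22 to the remainder.
  remainder 25/4y² - 3/2y - 22 ≠ 0; add h_4 = 25/4y² - 3/2y - 22 to the basis.

S(f_1,f_3): lcm = x²y. S = -½x² + 4xy² - 8/3xy - 13x - 4/3y.
  leading term x²: subtract (-⅙)·f_3 from -½x² + 4xy² - 8/3xy - 13x - 4/3y → 4xy² - 8/3xy - 35/3x - 4/3y + ⅔
  leading term xy²: subtract (-2y)·f_1 from 4xy² - 8/3xy - 35/3x - 4/3y + ⅔ → -⅔xy - 35/3x - 16y³ + 152/3y + ⅔
  leading term xy: subtract (⅓)·f_1 from -⅔xy - 35/3x - 16y³ + 152/3y + ⅔ → -12x - 16y³ + 8/3y² + 152/3y - 8
  leading term x: no divisor's leading term divides it; move -12x to the remainder.
  leading term y³: subtract (-64/25y)·h_4 from -16y³ + 8/3y² + 152/3y - 8 → -88/75y² - 424/75y - 8
  leading term y²: subtract (-352/1875)·h_4 from -88/75y² - 424/75y - 8 → -11128/1875y - 22744/1875
  leading term y: no divisor's leading term divides it; move -11128/1875y to the remainder.
  leading term 1: no divisor's leading term divides it; move -22744/1875 to the remainder.
  remainder -12x - 11128/1875y - 22744/1875 ≠ 0; add h_5 = -12x - 11128/1875y - 22744/1875 to the basis.

S(f_2,f_3): lcm = x²y. S = -½x² - 9/4xy² - 7/6xy + 9x - 4/3y.
  leading term x²: subtract (-⅙)·f_3 from -½x² - 9/4xy² - 7/6xy + 9x - 4/3y → -9/4xy² - 7/6xy + 31/3x - 4/3y + ⅔
  leading term xy²: subtract (9/8y)·f_1 from -9/4xy² - 7/6xy + 31/3x - 4/3y + ⅔ → -55/24xy + 31/3x + 9y³ - 367/12y + ⅔
  leading term xy: subtract (55/48)·f_1 from -55/24xy + 31/3x + 9y³ - 367/12y + ⅔ → 147/16x + 9y³ + 55/6y² - 367/12y - 233/8
  leading term x: subtract (-49/64)·h_5 from 147/16x + 9y³ + 55/6y² - 367/12y - 233/8 → 9y³ + 55/6y² - 526909/15000y - 288091/7500
  leading term y³: subtract (36/25y)·h_4 from 9y³ + 55/6y² - 526909/15000y - 288091/7500 → 1699/150y² - 51709/15000y - 288091/7500
  leading term y²: subtract (3398/1875)·h_4 from 1699/150y² - 51709/15000y - 288091/7500 → -10933/15000y + 10933/7500
  leading term y: no divisor's leading term divides it; move -10933/15000y to the remainder.
  leading term 1: no divisor's leading term divides it; move 10933/7500 to the remainder.
  remainder -10933/15000y + 10933/7500 ≠ 0; add h_6 = -10933/15000y + 10933/7500 to the basis.

S(f_1,h_4): lcm = xy². S = -13/50xy + 88/25x + 4y³ - 13y.
  leading term xy: subtract (13/100)·f_1 from -13/50xy + 88/25x + 4y³ - 13y → 339/100x + 4y³ + 26/25y² - 13y - 169/50
  leading term x: subtract (-113/400)·h_5 from 339/100x + 4y³ + 26/25y² - 13y - 169/50 → 4y³ + 26/25y² - 1375933/93750y - 319067/46875
  leading term y³: subtract (16/25y)·h_4 from 4y³ + 26/25y² - 1375933/93750y - 319067/46875 → 2y² - 55933/93750y - 319067/46875
  leading term y²: subtract (8/25)·h_4 from 2y² - 55933/93750y - 319067/46875 → -10933/93750y + 10933/46875
  leading term y: subtract (4/25)·h_6 from -10933/93750y + 10933/46875 → 0
  remainder 0.

S(f_2,h_4): lcm = xy². S = -13/50xy + 88/25x - 9/4y³ + 3/2y² + 9y.
  leading term xy: subtract (13/100)·f_1 from -13/50xy + 88/25x - 9/4y³ + 3/2y² + 9y → 339/100x - 9/4y³ + 127/50y² + 9y - 169/50
  leading term x: subtract (-113/400)·h_5 from 339/100x - 9/4y³ + 127/50y² + 9y - 169/50 → -9/4y³ + 127/50y² + 686567/93750y - 319067/46875
  leading term y³: subtract (-9/25y)·h_4 from -9/4y³ + 127/50y² + 686567/93750y - 319067/46875 → 2y² - 55933/93750y - 319067/46875
  leading term y²: subtract (8/25)·h_4 from 2y² - 55933/93750y - 319067/46875 → -10933/93750y + 10933/46875
  leading term y: subtract (4/25)·h_6 from -10933/93750y + 10933/46875 → 0
  remainder 0.

S(f_3,h_4): leading monomials are coprime, so the S-polynomial reduces to 0 (Buchberger's first criterion).
S(f_1,h_5): lcm = xy. S = -½x + 19718/5625y² - 5686/5625y - 13.
  leading term x: subtract (1/24)·h_5 from -½x + 19718/5625y² - 5686/5625y - 13 → 19718/5625y² - 859/1125y - 70282/5625
  leading term y²: subtract (78872/140625)·h_4 from 19718/5625y² - 859/1125y - 70282/5625 → 10933/140625y - 21866/140625
  leading term y: subtract (-8/75)·h_6 from 10933/140625y - 21866/140625 → 0
  remainder 0.

S(f_2,h_5): lcm = xy. S = -½x - 61753/22500y² + 5503/11250y + 9.
  leading term x: subtract (1/24)·h_5 from -½x - 61753/22500y² + 5503/11250y + 9 → -61753/22500y² + 1657/2250y + 53468/5625
  leading term y²: subtract (-61753/140625)·h_4 from -61753/22500y² + 1657/2250y + 53468/5625 → 10933/140625y - 21866/140625
  leading term y: subtract (-8/75)·h_6 from 10933/140625y - 21866/140625 → 0
  remainder 0.

S(f_3,h_5): lcm = x². S = -2782/5625xy + 9314/5625x + 4/3.
  leading term xy: subtract (1391/5625)·f_1 from -2782/5625xy + 9314/5625x + 4/3 → 2641/1875x + 11128/5625y² - 28666/5625
  leading term x: subtract (-2641/22500)·h_5 from 2641/1875x + 11128/5625y² - 28666/5625 → 11128/5625y² - 7347262/10546875y - 68765476/10546875
  leading term y²: subtract (44512/140625)·h_4 from 11128/5625y² - 7347262/10546875y - 68765476/10546875 → -2339662/10546875y + 4679324/10546875
  leading term y: subtract (1712/5625)·h_6 from -2339662/10546875y + 4679324/10546875 → 0
  remainder 0.

S(h_4,h_5): leading monomials are coprime, so the S-polynomial reduces to 0 (Buchberger's first criterion).
S(f_1,h_6): lcm = xy. S = 3/2x + 4y² - 13.
  leading term x: subtract (-⅛)·h_5 from 3/2x + 4y² - 13 → 4y² - 1391/1875y - 27218/1875
  leading term y²: subtract (16/25)·h_4 from 4y² - 1391/1875y - 27218/1875 → 409/1875y - 818/1875
  leading term y: subtract (-3272/10933)·h_6 from 409/1875y - 818/1875 → 0
  remainder 0.

S(f_2,h_6): lcm = xy. S = 3/2x - 9/4y² + 3/2y + 9.
  leading term x: subtract (-⅛)·h_5 from 3/2x - 9/4y² + 3/2y + 9 → -9/4y² + 2843/3750y + 14032/1875
  leading term y²: subtract (-9/25)·h_4 from -9/4y² + 2843/3750y + 14032/1875 → 409/1875y - 818/1875
  leading term y: subtract (-3272/10933)·h_6 from 409/1875y - 818/1875 → 0
  remainder 0.

S(f_3,h_6): leading monomials are coprime, so the S-polynomial reduces to 0 (Buchberger's first criterion).
S(h_4,h_6): lcm = y². S = 44/25y - 88/25.
  leading term y: subtract (-26400/10933)·h_6 from 44/25y - 88/25 → 0
  remainder 0.

S(h_5,h_6): leading monomials are coprime, so the S-polynomial reduces to 0 (Buchberger's first criterion).
Every S-polynomial of the final basis reduces to 0, so we have a Gröbner basis.
Inter-reduce: drop elements whose leading term is divisible by another's, tail-reduce, and make monic.
Reduced Gröbner basis: {x + 2, y - 2}.

From the last basis element, y - 2 = 0, so y takes values in {2}. Each choice, substituted upward through the basis, yields the corresponding point(s) of the solution set.
  y = 2: the earlier basis element becomes x + 2 = 0, giving x = -2 — point (-2, 2).
Substituting each solution back into the original system confirms all equations vanish.

{(-2, 2)}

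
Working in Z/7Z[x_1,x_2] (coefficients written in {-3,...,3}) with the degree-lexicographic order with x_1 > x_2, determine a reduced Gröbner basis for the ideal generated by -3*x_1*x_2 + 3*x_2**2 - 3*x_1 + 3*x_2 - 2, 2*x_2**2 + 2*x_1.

f_1 = -3*x_1*x_2 + 3*x_2**2 - 3*x_1 + 3*x_2 - 2, LT = x_1*x_2.
f_2 = 2*x_2**2 + 2*x_1, LT = x_2**2.

S(f_1,f_2): lcm = x_1*x_2**2. S = -x_2**3 - x_1**2 + x_1*x_2 - x_2**2 + 3*x_2.
  leading term x_2**3: subtract (3*x_2)·f_2 from -x_2**3 - x_1**2 + x_1*x_2 - x_2**2 + 3*x_2 → -x_1**2 + 2*x_1*x_2 - x_2**2 + 3*x_2
  leading term x_1**2: no divisor's leading term divides it; move -x_1**2 to the remainder.
  leading term x_1*x_2: subtract (-3)·f_1 from 2*x_1*x_2 - x_2**2 + 3*x_2 → x_2**2 - 2*x_1 - 2*x_2 + 1
  leading term x_2**2: subtract (-3)·f_2 from x_2**2 - 2*x_1 - 2*x_2 + 1 → -3*x_1 - 2*x_2 + 1
  leading term x_1: no divisor's leading term divides it; move -3*x_1 to the remainder.
  leading term x_2: no divisor's leading term divides it; move -2*x_2 to the remainder.
  leading term 1: no divisor's leading term divides it; move 1 to the remainder.
  remainder -x_1**2 - 3*x_1 - 2*x_2 + 1 ≠ 0; add g_3 = -x_1**2 - 3*x_1 - 2*x_2 + 1 to the basis.

The other S-polynomials (S(f_1,g_3), S(f_2,g_3)) all reduce to 0 modulo the current basis, so we have a Gröbner basis.

G = {x_1**2 + 3*x_1 + 2*x_2 - 1, x_1*x_2 + 2*x_1 - x_2 + 3, x_2**2 + x_1}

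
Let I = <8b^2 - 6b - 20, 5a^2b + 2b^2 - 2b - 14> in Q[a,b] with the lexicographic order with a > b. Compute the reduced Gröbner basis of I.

G = {a^2 - 18/25b + 11/25, b^2 - 3/4b - 5/2}

f_1 = 8b^2 - 6b - 20, LT = b^2.
f_2 = 5a^2b + 2b^2 - 2b - 14, LT = a^2b.

S(f_1,f_2): lcm = a^2b^2. S = -3/4a^2b - 5/2a^2 - 2/5b^3 + 2/5b^2 + 14/5b.
  leading term a^2b: subtract (-3/20)·f_2 from -3/4a^2b - 5/2a^2 - 2/5b^3 + 2/5b^2 + 14/5b → -5/2a^2 - 2/5b^3 + 7/10b^2 + 5/2b - 21/10
  leading term a^2: no divisor's leading term divides it; move -5/2a^2 to the remainder.
  leading term b^3: subtract (-1/20b)·f_1 from -2/5b^3 + 7/10b^2 + 5/2b - 21/10 → 2/5b^2 + 3/2b - 21/10
  leading term b^2: subtract (1/20)·f_1 from 2/5b^2 + 3/2b - 21/10 → 9/5b - 11/10
  leading term b: no divisor's leading term divides it; move 9/5b to the remainder.
  leading term 1: no divisor's leading term divides it; move -11/10 to the remainder.
  remainder -5/2a^2 + 9/5b - 11/10 ≠ 0; add g_3 = -5/2a^2 + 9/5b - 11/10 to the basis.

The other S-polynomials (S(f_1,g_3), S(f_2,g_3)) all reduce to 0 modulo the current basis, so we have a Gröbner basis.
Inter-reduce: drop elements whose leading term is divisible by another's, tail-reduce, and make monic.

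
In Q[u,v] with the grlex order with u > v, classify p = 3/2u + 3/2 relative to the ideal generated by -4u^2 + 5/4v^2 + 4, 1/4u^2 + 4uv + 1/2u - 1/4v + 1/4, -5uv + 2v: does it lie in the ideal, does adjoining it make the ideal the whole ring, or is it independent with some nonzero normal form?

3/2u + 3/2 lies in I (it reduces to 0).

First compute the reduced Gröbner basis of I by Buchberger's algorithm.
f_1 = -4u^2 + 5/4v^2 + 4, LT = u^2.
f_2 = 1/4u^2 + 4uv + 1/2u - 1/4v + 1/4, LT = u^2.
f_3 = -5uv + 2v, LT = uv.

S(f_1,f_2): lcm = u^2. S = -16uv - 5/16v^2 - 2u + v - 2.
  leading term uv: subtract (16/5)·f_3 from -16uv - 5/16v^2 - 2u + v - 2 → -5/16v^2 - 2u - 27/5v - 2
  leading term v^2: no divisor's leading term divides it; move -5/16v^2 to the remainder.
  leading term u: no divisor's leading term divides it; move -2u to the remainder.
  leading term v: no divisor's leading term divides it; move -27/5v to the remainder.
  leading term 1: no divisor's leading term divides it; move -2 to the remainder.
  remainder -5/16v^2 - 2u - 27/5v - 2 ≠ 0; add h_4 = -5/16v^2 - 2u - 27/5v - 2 to the basis.

S(f_1,f_3): lcm = u^2v. S = -5/16v^3 + 2/5uv - v.
  leading term v^3: subtract (v)·h_4 from -5/16v^3 + 2/5uv - v → 12/5uv + 27/5v^2 + v
  leading term uv: subtract (-12/25)·f_3 from 12/5uv + 27/5v^2 + v → 27/5v^2 + 49/25v
  leading term v^2: subtract (-432/25)·h_4 from 27/5v^2 + 49/25v → -864/25u - 11419/125v - 864/25
  leading term u: no divisor's leading term divides it; move -864/25u to the remainder.
  leading term v: no divisor's leading term divides it; move -11419/125v to the remainder.
  leading term 1: no divisor's leading term divides it; move -864/25 to the remainder.
  remainder -864/25u - 11419/125v - 864/25 ≠ 0; add h_5 = -864/25u - 11419/125v - 864/25 to the basis.

S(f_3,h_4): lcm = uv^2. S = -32/5u^2 - 432/25uv - 2/5v^2 - 32/5u.
  leading term u^2: subtract (8/5)·f_1 from -32/5u^2 - 432/25uv - 2/5v^2 - 32/5u → -432/25uv - 12/5v^2 - 32/5u - 32/5
  leading term uv: subtract (432/125)·f_3 from -432/25uv - 12/5v^2 - 32/5u - 32/5 → -12/5v^2 - 32/5u - 864/125v - 32/5
  leading term v^2: subtract (192/25)·h_4 from -12/5v^2 - 32/5u - 864/125v - 32/5 → 224/25u + 864/25v + 224/25
  leading term u: subtract (-7/27)·h_5 from 224/25u + 864/25v + 224/25 → 36707/3375v
  leading term v: no divisor's leading term divides it; move 36707/3375v to the remainder.
  remainder 36707/3375v ≠ 0; add h_6 = 36707/3375v to the basis.

The other S-polynomials (S(f_2,f_3), S(f_1,h_4), S(f_2,h_4), S(f_1,h_5), S(f_2,h_5), S(f_3,h_5), S(h_4,h_5), S(f_1,h_6), S(f_2,h_6), S(f_3,h_6), S(h_4,h_6), S(h_5,h_6)) all reduce to 0 modulo the current basis, so we have a Gröbner basis.
Inter-reduce: drop elements whose leading term is divisible by another's, tail-reduce, and make monic.
Reduced Gröbner basis: {u + 1, v}.
Label its elements g_1 = u + 1, g_2 = v.

Reduce p = 3/2u + 3/2 modulo G:
  leading term u: subtract (3/2)·g_1 from 3/2u + 3/2 → 0
  normal form = 0.
Since the normal form is 0, p ∈ I.

Ideal membership is decidable via reduction modulo a Gröbner basis.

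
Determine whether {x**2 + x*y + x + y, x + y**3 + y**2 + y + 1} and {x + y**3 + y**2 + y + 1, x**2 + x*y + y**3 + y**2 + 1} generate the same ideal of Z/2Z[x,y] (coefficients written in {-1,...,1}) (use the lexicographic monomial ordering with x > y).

Since reduced Gröbner bases are canonical representatives of ideals under a given ordering, it suffices to compute and compare them.
Buchberger on the first generating set:
f_1 = x**2 + x*y + x + y, LT = x**2.
f_2 = x + y**3 + y**2 + y + 1, LT = x.

S(f_1,f_2): lcm = x**2. S = x*y**3 + x*y**2 + y.
  reduce S modulo (f_1, f_2):
  remainder y**6 + y**2 + y ≠ 0; add g_3 = y**6 + y**2 + y to the basis.

The other S-polynomials (S(f_1,g_3), S(f_2,g_3)) all reduce to 0 modulo the current basis, so we have a Gröbner basis.
Inter-reduce: drop elements whose leading term is divisible by another's, tail-reduce, and make monic.
Reduced Gröbner basis: {x + y**3 + y**2 + y + 1, y**6 + y**2 + y}.

Buchberger on the second generating set:
h_1 = x + y**3 + y**2 + y + 1, LT = x.
h_2 = x**2 + x*y + y**3 + y**2 + 1, LT = x**2.

S(h_1,h_2): lcm = x**2. S = x*y**3 + x*y**2 + x + y**3 + y**2 + 1.
  reduce S modulo (h_1, h_2):
  remainder y**6 + y**2 + y ≠ 0; add k_3 = y**6 + y**2 + y to the basis.

The other S-polynomials (S(h_1,k_3), S(h_2,k_3)) all reduce to 0 modulo the current basis, so we have a Gröbner basis.
Inter-reduce: drop elements whose leading term is divisible by another's, tail-reduce, and make monic.
Reduced Gröbner basis: {x + y**3 + y**2 + y + 1, y**6 + y**2 + y}.

These coincide, so the ideals are equal.

Yes, the ideals are equal.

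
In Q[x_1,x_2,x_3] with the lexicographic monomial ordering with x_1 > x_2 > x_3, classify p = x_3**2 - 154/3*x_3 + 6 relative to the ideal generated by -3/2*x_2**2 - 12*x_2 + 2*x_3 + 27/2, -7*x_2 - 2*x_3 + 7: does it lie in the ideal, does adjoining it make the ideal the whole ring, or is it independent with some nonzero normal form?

First compute the reduced Gröbner basis of I by Buchberger's algorithm.
f_1 = -3/2*x_2**2 - 12*x_2 + 2*x_3 + 27/2, LT = x_2**2.
f_2 = -7*x_2 - 2*x_3 + 7, LT = x_2.

S(f_1,f_2): lcm = x_2**2. S = -2/7*x_2*x_3 + 9*x_2 - 4/3*x_3 - 9.
  reduce S modulo (f_1, f_2):
  remainder 4/49*x_3**2 - 88/21*x_3 ≠ 0; add h_3 = 4/49*x_3**2 - 88/21*x_3 to the basis.

The other S-polynomials (S(f_1,h_3), S(f_2,h_3)) all reduce to 0 modulo the current basis, so we have a Gröbner basis.
Inter-reduce: drop elements whose leading term is divisible by another's, tail-reduce, and make monic.
Reduced Gröbner basis: {x_2 + 2/7*x_3 - 1, x_3**2 - 154/3*x_3}.
Label its elements g_1 = x_2 + 2/7*x_3 - 1, g_2 = x_3**2 - 154/3*x_3.

Reduce p = x_3**2 - 154/3*x_3 + 6 modulo G:
  leading term x_3**2: subtract (1)·g_2 from x_3**2 - 154/3*x_3 + 6 → 6
  leading term 1: no divisor's leading term divides it; move 6 to the remainder.
  normal form = 6.
The normal form is nonzero, so p ∉ I. Since p minus its normal form lies in I, I + (p) = I + (r) where r = 6; decide whether this ideal is the whole ring.
Here r = 6 is a nonzero constant, hence a unit: 1 ∈ I + (p), the Gröbner basis of I + (p) is {1}, and the enlarged system has no common solution — adjoining p is inconsistent.

The remainder on division by a Gröbner basis is unique — it is the normal form.

Adjoining x_3**2 - 154/3*x_3 + 6 makes the ideal the whole ring: the system is inconsistent.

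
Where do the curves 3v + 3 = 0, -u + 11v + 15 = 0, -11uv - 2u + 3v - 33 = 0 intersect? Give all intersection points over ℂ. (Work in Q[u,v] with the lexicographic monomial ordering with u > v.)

{(4, -1)}

Compute a lex Gröbner basis by Buchberger's algorithm.
f_1 = 3v + 3, LT = v.
f_2 = -u + 11v + 15, LT = u.
f_3 = -11uv - 2u + 3v - 33, LT = uv.

The S-polynomials (S(f_1,f_2), S(f_1,f_3), S(f_2,f_3)) all reduce to 0 modulo the current basis, so we have a Gröbner basis.
Inter-reduce: drop elements whose leading term is divisible by another's, tail-reduce, and make monic.
Reduced Gröbner basis: {u - 4, v + 1}.

Since the basis is lex-ordered, v + 1 is univariate in v. Its roots are {-1}. Back-substituting each root into the other basis elements fixes the other coordinates.
  v = -1: the earlier basis element becomes u - 4 = 0, giving u = 4 — point (4, -1).
Check: every point annihilates each of the original generators.
A lex Gröbner basis triangularizes the system, enabling back-substitution.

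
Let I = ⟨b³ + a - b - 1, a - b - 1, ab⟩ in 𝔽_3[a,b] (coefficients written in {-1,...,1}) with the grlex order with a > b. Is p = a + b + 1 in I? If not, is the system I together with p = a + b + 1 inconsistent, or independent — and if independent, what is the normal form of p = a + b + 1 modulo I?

Adjoining a + b + 1 makes the ideal the whole ring: the system is inconsistent.

First compute the reduced Gröbner basis of I by Buchberger's algorithm.
f_1 = b³ + a - b - 1, LT = b³.
f_2 = a - b - 1, LT = a.
f_3 = ab, LT = ab.

S(f_1,f_2): leading monomials are coprime, so the S-polynomial reduces to 0 (Buchberger's first criterion).
S(f_1,f_3): lcm = ab³. S = a² - ab - a.
  leading term a²: subtract (a)·f_2 from a² - ab - a → 0
  remainder 0.

S(f_2,f_3): lcm = ab. S = -b² - b.
  leading term b²: no divisor's leading term divides it; move -b² to the remainder.
  leading term b: no divisor's leading term divides it; move -b to the remainder.
  remainder -b² - b ≠ 0; add h_4 = -b² - b to the basis.

S(f_1,h_4): lcm = b³. S = -b² + a - b - 1.
  leading term b²: subtract (1)·h_4 from -b² + a - b - 1 → a - 1
  leading term a: subtract (1)·f_2 from a - 1 → b
  leading term b: no divisor's leading term divides it; move b to the remainder.
  remainder b ≠ 0; add h_5 = b to the basis.

S(f_2,h_4): leading monomials are coprime, so the S-polynomial reduces to 0 (Buchberger's first criterion).
S(f_3,h_4): lcm = ab². S = -ab.
  leading term ab: subtract (-b)·f_2 from -ab → -b² - b
  leading term b²: subtract (1)·h_4 from -b² - b → 0
  remainder 0.

S(f_1,h_5): lcm = b³. S = a - b - 1.
  leading term a: subtract (1)·f_2 from a - b - 1 → 0
  remainder 0.

S(f_2,h_5): leading monomials are coprime, so the S-polynomial reduces to 0 (Buchberger's first criterion).
S(f_3,h_5): lcm = ab. S = 0.
  remainder 0.

S(h_4,h_5): lcm = b². S = b.
  leading term b: subtract (1)·h_5 from b → 0
  remainder 0.

Every S-polynomial of the final basis reduces to 0, so we have a Gröbner basis.
Inter-reduce: drop elements whose leading term is divisible by another's, tail-reduce, and make monic.
Reduced Gröbner basis: {a - 1, b}.
Label its elements g_1 = a - 1, g_2 = b.

Reduce p = a + b + 1 modulo G:
  leading term a: subtract (1)·g_1 from a + b + 1 → b - 1
  leading term b: subtract (1)·g_2 from b - 1 → -1
  leading term 1: no divisor's leading term divides it; move -1 to the remainder.
  normal form = -1.
The normal form is nonzero, so p ∉ I. Since p minus its normal form lies in I, I + (p) = I + (r) where r = -1; decide whether this ideal is the whole ring.
Here r = -1 is a nonzero constant, hence a unit: 1 ∈ I + (p), the Gröbner basis of I + (p) is {1}, and the enlarged system has no common solution — adjoining p is inconsistent.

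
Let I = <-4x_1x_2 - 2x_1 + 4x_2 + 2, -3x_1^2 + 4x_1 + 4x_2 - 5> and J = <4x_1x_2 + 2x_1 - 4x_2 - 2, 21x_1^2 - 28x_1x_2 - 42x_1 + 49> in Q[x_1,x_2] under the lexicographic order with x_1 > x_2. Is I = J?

For a fixed monomial order, each ideal has a unique reduced Gröbner basis; comparing bases decides equality.
Buchberger on the first generating set:
f_1 = -4x_1x_2 - 2x_1 + 4x_2 + 2, LT = x_1x_2.
f_2 = -3x_1^2 + 4x_1 + 4x_2 - 5, LT = x_1^2.

S(f_1,f_2): lcm = x_1^2x_2. S = 1/2x_1^2 + 1/3x_1x_2 - 1/2x_1 + 4/3x_2^2 - 5/3x_2.
  leading term x_1^2: subtract (-1/6)·f_2 from 1/2x_1^2 + 1/3x_1x_2 - 1/2x_1 + 4/3x_2^2 - 5/3x_2 → 1/3x_1x_2 + 1/6x_1 + 4/3x_2^2 - x_2 - 5/6
  leading term x_1x_2: subtract (-1/12)·f_1 from 1/3x_1x_2 + 1/6x_1 + 4/3x_2^2 - x_2 - 5/6 → 4/3x_2^2 - 2/3x_2 - 2/3
  leading term x_2^2: no divisor's leading term divides it; move 4/3x_2^2 to the remainder.
  leading term x_2: no divisor's leading term divides it; move -2/3x_2 to the remainder.
  leading term 1: no divisor's leading term divides it; move -2/3 to the remainder.
  remainder 4/3x_2^2 - 2/3x_2 - 2/3 ≠ 0; add g_3 = 4/3x_2^2 - 2/3x_2 - 2/3 to the basis.

S(f_1,g_3): lcm = x_1x_2^2. S = x_1x_2 + 1/2x_1 - x_2^2 - 1/2x_2.
  leading term x_1x_2: subtract (-1/4)·f_1 from x_1x_2 + 1/2x_1 - x_2^2 - 1/2x_2 → -x_2^2 + 1/2x_2 + 1/2
  leading term x_2^2: subtract (-3/4)·g_3 from -x_2^2 + 1/2x_2 + 1/2 → 0
  remainder 0.

S(f_2,g_3): leading monomials are coprime, so the S-polynomial reduces to 0 (Buchberger's first criterion).
Every S-polynomial of the final basis reduces to 0, so we have a Gröbner basis.
Inter-reduce: drop elements whose leading term is divisible by another's, tail-reduce, and make monic.
Reduced Gröbner basis: {x_1^2 - 4/3x_1 - 4/3x_2 + 5/3, x_1x_2 + 1/2x_1 - x_2 - 1/2, x_2^2 - 1/2x_2 - 1/2}.

Buchberger on the second generating set:
h_1 = 4x_1x_2 + 2x_1 - 4x_2 - 2, LT = x_1x_2.
h_2 = 21x_1^2 - 28x_1x_2 - 42x_1 + 49, LT = x_1^2.

S(h_1,h_2): lcm = x_1^2x_2. S = 1/2x_1^2 + 4/3x_1x_2^2 + x_1x_2 - 1/2x_1 - 7/3x_2.
  leading term x_1^2: subtract (1/42)·h_2 from 1/2x_1^2 + 4/3x_1x_2^2 + x_1x_2 - 1/2x_1 - 7/3x_2 → 4/3x_1x_2^2 + 5/3x_1x_2 + 1/2x_1 - 7/3x_2 - 7/6
  leading term x_1x_2^2: subtract (1/3x_2)·h_1 from 4/3x_1x_2^2 + 5/3x_1x_2 + 1/2x_1 - 7/3x_2 - 7/6 → x_1x_2 + 1/2x_1 + 4/3x_2^2 - 5/3x_2 - 7/6
  leading term x_1x_2: subtract (1/4)·h_1 from x_1x_2 + 1/2x_1 + 4/3x_2^2 - 5/3x_2 - 7/6 → 4/3x_2^2 - 2/3x_2 - 2/3
  leading term x_2^2: no divisor's leading term divides it; move 4/3x_2^2 to the remainder.
  leading term x_2: no divisor's leading term divides it; move -2/3x_2 to the remainder.
  leading term 1: no divisor's leading term divides it; move -2/3 to the remainder.
  remainder 4/3x_2^2 - 2/3x_2 - 2/3 ≠ 0; add k_3 = 4/3x_2^2 - 2/3x_2 - 2/3 to the basis.

S(h_1,k_3): lcm = x_1x_2^2. S = x_1x_2 + 1/2x_1 - x_2^2 - 1/2x_2.
  leading term x_1x_2: subtract (1/4)·h_1 from x_1x_2 + 1/2x_1 - x_2^2 - 1/2x_2 → -x_2^2 + 1/2x_2 + 1/2
  leading term x_2^2: subtract (-3/4)·k_3 from -x_2^2 + 1/2x_2 + 1/2 → 0
  remainder 0.

S(h_2,k_3): leading monomials are coprime, so the S-polynomial reduces to 0 (Buchberger's first criterion).
Every S-polynomial of the final basis reduces to 0, so we have a Gröbner basis.
Inter-reduce: drop elements whose leading term is divisible by another's, tail-reduce, and make monic.
Reduced Gröbner basis: {x_1^2 - 4/3x_1 - 4/3x_2 + 5/3, x_1x_2 + 1/2x_1 - x_2 - 1/2, x_2^2 - 1/2x_2 - 1/2}.

Same reduced basis, so the two generating sets span the same ideal.

Yes, the ideals are equal.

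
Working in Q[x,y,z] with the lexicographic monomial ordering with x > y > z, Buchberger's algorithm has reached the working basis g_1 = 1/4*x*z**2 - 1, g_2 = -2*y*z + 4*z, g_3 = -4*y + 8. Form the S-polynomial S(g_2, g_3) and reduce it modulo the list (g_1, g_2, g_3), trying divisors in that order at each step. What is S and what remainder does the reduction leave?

lcm(LM(g_2), LM(g_3)) = y*z.
S = (lcm/LT(g_2))·g_2 − (lcm/LT(g_3))·g_3 = 0.
Reduce S modulo (g_1, g_2, g_3) in that order:
The remainder is 0, so this S-polynomial contributes no new basis element.
This is the inner loop of Buchberger's algorithm — each nonzero remainder becomes a new basis element.

S(g_2, g_3) = 0; remainder on division = 0.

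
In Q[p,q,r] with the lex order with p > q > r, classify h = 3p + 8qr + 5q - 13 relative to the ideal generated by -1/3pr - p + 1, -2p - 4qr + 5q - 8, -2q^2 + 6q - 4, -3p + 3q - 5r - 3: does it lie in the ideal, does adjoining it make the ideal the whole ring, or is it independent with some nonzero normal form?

3p + 8qr + 5q - 13 lies in I (it reduces to 0).

First compute the reduced Gröbner basis of I by Buchberger's algorithm.
f_1 = -1/3pr - p + 1, LT = pr.
f_2 = -2p - 4qr + 5q - 8, LT = p.
f_3 = -2q^2 + 6q - 4, LT = q^2.
f_4 = -3p + 3q - 5r - 3, LT = p.

S(f_1,f_2): lcm = pr. S = 3p - 2qr^2 + 5/2qr - 4r - 3.
  reduce S modulo (f_1, f_2, f_3, f_4):
  remainder -2qr^2 - 7/2qr + 15/2q - 4r - 15 ≠ 0; add k_5 = -2qr^2 - 7/2qr + 15/2q - 4r - 15 to the basis.

S(f_1,f_4): lcm = pr. S = 3p + qr - 5/3r^2 - r - 3.
  reduce S modulo (f_1, f_2, f_3, f_4, k_5):
  remainder -5qr + 15/2q - 5/3r^2 - r - 15 ≠ 0; add k_6 = -5qr + 15/2q - 5/3r^2 - r - 15 to the basis.

S(f_2,f_4): lcm = p. S = 2qr - 3/2q - 5/3r + 3.
  reduce S modulo (f_1, f_2, f_3, f_4, k_5, k_6):
  remainder 3/2q - 2/3r^2 - 31/15r - 3 ≠ 0; add k_7 = 3/2q - 2/3r^2 - 31/15r - 3 to the basis.

S(f_3,k_5): lcm = q^2r^2. S = -7/4q^2r + 15/4q^2 - 3qr^2 - 2qr - 15/2q + 2r^2.
  reduce S modulo (f_1, f_2, f_3, f_4, k_5, k_6, k_7):
  remainder -2r^2 - 137/30r ≠ 0; add k_8 = -2r^2 - 137/30r to the basis.

S(f_1,k_6): lcm = pqr. S = 9/2pq - 1/3pr^2 - 1/5pr - 3p - 3q.
  reduce S modulo (f_1, f_2, f_3, f_4, k_5, k_6, k_7, k_8):
  remainder -266/225r ≠ 0; add k_9 = -266/225r to the basis.

The other S-polynomials (S(f_1,f_3), S(f_2,f_3), S(f_3,f_4), S(f_1,k_5), S(f_2,k_5), S(f_4,k_5), S(f_2,k_6), S(f_3,k_6), S(f_4,k_6), S(k_5,k_6), S(f_1,k_7), S(f_2,k_7), S(f_3,k_7), S(f_4,k_7), S(k_5,k_7), S(k_6,k_7), S(f_1,k_8), S(f_2,k_8), S(f_3,k_8), S(f_4,k_8), S(k_5,k_8), S(k_6,k_8), S(k_7,k_8), S(f_1,k_9), S(f_2,k_9), S(f_3,k_9), S(f_4,k_9), S(k_5,k_9), S(k_6,k_9), S(k_7,k_9), S(k_8,k_9)) all reduce to 0 modulo the current basis, so we have a Gröbner basis.
Inter-reduce: drop elements whose leading term is divisible by another's, tail-reduce, and make monic.
Reduced Gröbner basis: {p - 1, q - 2, r}.
Label its elements g_1 = p - 1, g_2 = q - 2, g_3 = r.

Reduce h = 3p + 8qr + 5q - 13 modulo G:
  leading term p: subtract (3)·g_1 from 3p + 8qr + 5q - 13 → 8qr + 5q - 10
  leading term qr: subtract (8r)·g_2 from 8qr + 5q - 10 → 5q + 16r - 10
  leading term q: subtract (5)·g_2 from 5q + 16r - 10 → 16r
  leading term r: subtract (16)·g_3 from 16r → 0
  normal form = 0.
Since the normal form is 0, h ∈ I.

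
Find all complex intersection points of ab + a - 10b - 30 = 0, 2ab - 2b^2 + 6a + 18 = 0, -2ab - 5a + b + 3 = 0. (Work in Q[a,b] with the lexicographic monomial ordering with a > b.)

Compute a lex Gröbner basis by Buchberger's algorithm.
f_1 = ab + a - 10b - 30, LT = ab.
f_2 = 2ab + 6a - 2b^2 + 18, LT = ab.
f_3 = -2ab - 5a + b + 3, LT = ab.

S(f_1,f_2): lcm = ab. S = -2a + b^2 - 10b - 39.
  leading term a: no divisor's leading term divides it; move -2a to the remainder.
  leading term b^2: no divisor's leading term divides it; move b^2 to the remainder.
  leading term b: no divisor's leading term divides it; move -10b to the remainder.
  leading term 1: no divisor's leading term divides it; move -39 to the remainder.
  remainder -2a + b^2 - 10b - 39 ≠ 0; add h_4 = -2a + b^2 - 10b - 39 to the basis.

S(f_1,f_3): lcm = ab. S = -3/2a - 19/2b - 57/2.
  leading term a: subtract (3/4)·h_4 from -3/2a - 19/2b - 57/2 → -3/4b^2 - 2b + 3/4
  leading term b^2: no divisor's leading term divides it; move -3/4b^2 to the remainder.
  leading term b: no divisor's leading term divides it; move -2b to the remainder.
  leading term 1: no divisor's leading term divides it; move 3/4 to the remainder.
  remainder -3/4b^2 - 2b + 3/4 ≠ 0; add h_5 = -3/4b^2 - 2b + 3/4 to the basis.

S(f_1,h_4): lcm = ab. S = a + 1/2b^3 - 5b^2 - 59/2b - 30.
  leading term a: subtract (-1/2)·h_4 from a + 1/2b^3 - 5b^2 - 59/2b - 30 → 1/2b^3 - 9/2b^2 - 69/2b - 99/2
  leading term b^3: subtract (-2/3b)·h_5 from 1/2b^3 - 9/2b^2 - 69/2b - 99/2 → -35/6b^2 - 34b - 99/2
  leading term b^2: subtract (70/9)·h_5 from -35/6b^2 - 34b - 99/2 → -166/9b - 166/3
  leading term b: no divisor's leading term divides it; move -166/9b to the remainder.
  leading term 1: no divisor's leading term divides it; move -166/3 to the remainder.
  remainder -166/9b - 166/3 ≠ 0; add h_6 = -166/9b - 166/3 to the basis.

The other S-polynomials (S(f_2,f_3), S(f_2,h_4), S(f_3,h_4), S(f_1,h_5), S(f_2,h_5), S(f_3,h_5), S(h_4,h_5), S(f_1,h_6), S(f_2,h_6), S(f_3,h_6), S(h_4,h_6), S(h_5,h_6)) all reduce to 0 modulo the current basis, so we have a Gröbner basis.
Inter-reduce: drop elements whose leading term is divisible by another's, tail-reduce, and make monic.
Reduced Gröbner basis: {a, b + 3}.

A lex Gröbner basis eliminates variables successively. Here b + 3 depends only on b, with roots {-3}; lifting each root through the earlier basis elements recovers the full solutions.
  b = -3: the earlier basis element becomes a = 0, giving a = 0 — point (0, -3).
Substituting each solution back into the original system confirms all equations vanish.
This is the nonlinear analogue of row-reducing a linear system.

{(0, -3)}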